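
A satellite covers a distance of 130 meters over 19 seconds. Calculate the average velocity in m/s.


Given: distance d = 130 m, time t = 19 s
Using v = d / t
v = 130 / 19
v = 130/19 m/s

130/19 m/s


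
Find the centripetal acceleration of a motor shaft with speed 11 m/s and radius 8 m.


Given: v = 11 m/s, r = 8 m
Using a_c = v^2 / r
a_c = 11^2 / 8
a_c = 121 / 8
a_c = 121/8 m/s^2

121/8 m/s^2


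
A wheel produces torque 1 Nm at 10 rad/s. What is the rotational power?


Given: tau = 1 Nm, omega = 10 rad/s
Using P = tau * omega
P = 1 * 10
P = 10 W

10 W


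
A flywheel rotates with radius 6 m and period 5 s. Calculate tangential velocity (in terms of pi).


Given: radius r = 6 m, period T = 5 s
Using v = 2*pi*r / T
v = 2*pi*6 / 5
v = 12*pi / 5
v = 12/5*pi m/s

12/5*pi m/s


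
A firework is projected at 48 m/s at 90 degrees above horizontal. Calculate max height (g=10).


Given: v0 = 48 m/s, theta = 90 deg, g = 10 m/s^2
sin^2(90) = 1
Using H = v0^2 * sin^2(theta) / (2*g)
H = 48^2 * 1 / (2*10)
H = 2304 * 1 / 20
H = 2304 / 20
H = 576/5 m

576/5 m


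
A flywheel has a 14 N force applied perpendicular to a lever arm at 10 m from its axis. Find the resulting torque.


Given: F = 14 N, r = 10 m, angle = 90 deg (perpendicular)
Using tau = F * r * sin(90)
sin(90) = 1
tau = 14 * 10 * 1
tau = 140 Nm

140 Nm


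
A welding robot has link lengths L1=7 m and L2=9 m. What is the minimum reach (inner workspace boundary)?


Given: L1 = 7 m, L2 = 9 m
For a 2-link planar arm, min reach = |L1 - L2| (second link folded back)
Min reach = |7 - 9|
Min reach = 2 m

2 m


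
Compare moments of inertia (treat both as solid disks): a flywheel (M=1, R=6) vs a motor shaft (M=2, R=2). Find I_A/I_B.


Given: M1=1 kg, R1=6 m, M2=2 kg, R2=2 m
For a disk: I = (1/2)*M*R^2, so I_A/I_B = (M1*R1^2)/(M2*R2^2)
M1*R1^2 = 1*36 = 36
M2*R2^2 = 2*4 = 8
I_A/I_B = 36/8 = 9/2

9/2


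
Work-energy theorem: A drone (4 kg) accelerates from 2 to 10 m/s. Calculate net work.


Given: m = 4 kg, v0 = 2 m/s, v = 10 m/s
Using W = (1/2)*m*(v^2 - v0^2)
v^2 = 10^2 = 100
v0^2 = 2^2 = 4
v^2 - v0^2 = 100 - 4 = 96
W = (1/2)*4*96 = 192 J

192 J


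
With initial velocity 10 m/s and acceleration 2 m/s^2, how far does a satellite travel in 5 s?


Given: v0 = 10 m/s, a = 2 m/s^2, t = 5 s
Using s = v0*t + (1/2)*a*t^2
s = 10*5 + (1/2)*2*5^2
s = 50 + (1/2)*50
s = 50 + 25
s = 75

75 m


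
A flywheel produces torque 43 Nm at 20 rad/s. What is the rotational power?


Given: tau = 43 Nm, omega = 20 rad/s
Using P = tau * omega
P = 43 * 20
P = 860 W

860 W


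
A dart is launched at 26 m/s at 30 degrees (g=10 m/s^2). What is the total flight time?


Given: v0 = 26 m/s, theta = 30 deg, g = 10 m/s^2
sin(30) = 1/2
Using T = 2*v0*sin(theta) / g
T = 2*26*1/2 / 10
T = 26 / 10
T = 13/5 s

13/5 s


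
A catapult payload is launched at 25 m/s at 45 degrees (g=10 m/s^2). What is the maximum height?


Given: v0 = 25 m/s, theta = 45 deg, g = 10 m/s^2
sin^2(45) = 1/2
Using H = v0^2 * sin^2(theta) / (2*g)
H = 25^2 * 1/2 / (2*10)
H = 625 * 1/2 / 20
H = 625/2 / 20
H = 125/8 m

125/8 m


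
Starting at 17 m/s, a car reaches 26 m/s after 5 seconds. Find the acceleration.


Given: initial velocity v0 = 17 m/s, final velocity v = 26 m/s, time t = 5 s
Using a = (v - v0) / t
a = (26 - 17) / 5
a = 9 / 5
a = 9/5 m/s^2

9/5 m/s^2


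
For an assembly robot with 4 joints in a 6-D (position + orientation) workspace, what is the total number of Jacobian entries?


Given: task space dimension = 6, joints = 4
Jacobian is a 6 x 4 matrix
Total entries = rows * columns
Total = 6 * 4
Total = 24

24


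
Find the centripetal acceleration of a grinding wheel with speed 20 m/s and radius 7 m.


Given: v = 20 m/s, r = 7 m
Using a_c = v^2 / r
a_c = 20^2 / 7
a_c = 400 / 7
a_c = 400/7 m/s^2

400/7 m/s^2


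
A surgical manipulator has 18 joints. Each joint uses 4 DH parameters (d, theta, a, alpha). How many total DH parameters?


Given: 18 joints, 4 DH parameters per joint (d, theta, a, alpha)
Total DH parameters = number_of_joints * 4
Total = 18 * 4
Total = 72

72


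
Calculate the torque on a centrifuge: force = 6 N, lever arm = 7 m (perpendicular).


Given: F = 6 N, r = 7 m, angle = 90 deg (perpendicular)
Using tau = F * r * sin(90)
sin(90) = 1
tau = 6 * 7 * 1
tau = 42 Nm

42 Nm


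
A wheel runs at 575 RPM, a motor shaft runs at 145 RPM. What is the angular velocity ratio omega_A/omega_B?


Given: RPM_A = 575, RPM_B = 145
omega = 2*pi*RPM/60, so omega_A/omega_B = RPM_A / RPM_B
omega_A/omega_B = 575 / 145
omega_A/omega_B = 115/29

115/29


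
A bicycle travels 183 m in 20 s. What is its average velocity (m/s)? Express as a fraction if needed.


Given: distance d = 183 m, time t = 20 s
Using v = d / t
v = 183 / 20
v = 183/20 m/s

183/20 m/s


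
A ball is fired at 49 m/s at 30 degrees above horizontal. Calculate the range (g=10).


Given: v0 = 49 m/s, theta = 30 deg, g = 10 m/s^2
sin(2*30) = sin(60) = sqrt(3)/2
Using R = v0^2 * sin(2*theta) / g
R = 49^2 * (sqrt(3)/2) / 10
R = 2401 * sqrt(3) / 20
R = 2401/20*sqrt(3) m

2401/20*sqrt(3) m


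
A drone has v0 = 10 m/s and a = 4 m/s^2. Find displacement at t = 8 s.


Given: v0 = 10 m/s, a = 4 m/s^2, t = 8 s
Using s = v0*t + (1/2)*a*t^2
s = 10*8 + (1/2)*4*8^2
s = 80 + (1/2)*256
s = 80 + 128
s = 208

208 m


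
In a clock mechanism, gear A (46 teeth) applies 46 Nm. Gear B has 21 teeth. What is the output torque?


Given: N1 = 46, N2 = 21, T1 = 46 Nm
Using T2/T1 = N2/N1
T2 = T1 * N2 / N1
T2 = 46 * 21 / 46
T2 = 966 / 46
T2 = 21 Nm

21 Nm


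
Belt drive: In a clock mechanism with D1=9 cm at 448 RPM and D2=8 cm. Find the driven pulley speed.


Given: D1 = 9 cm, w1 = 448 RPM, D2 = 8 cm
Using D1*w1 = D2*w2
w2 = D1*w1 / D2
w2 = 9*448 / 8
w2 = 4032 / 8
w2 = 504 RPM

504 RPM


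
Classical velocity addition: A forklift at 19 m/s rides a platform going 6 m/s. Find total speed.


Given: object velocity = 19 m/s, platform velocity = 6 m/s (same direction)
Using classical velocity addition: v_total = v_object + v_platform
v_total = 19 + 6
v_total = 25 m/s

25 m/s


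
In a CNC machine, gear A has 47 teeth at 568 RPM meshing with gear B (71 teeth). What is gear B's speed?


Given: N1 = 47 teeth, w1 = 568 RPM, N2 = 71 teeth
Using N1*w1 = N2*w2
w2 = N1*w1 / N2
w2 = 47*568 / 71
w2 = 26696 / 71
w2 = 376 RPM

376 RPM


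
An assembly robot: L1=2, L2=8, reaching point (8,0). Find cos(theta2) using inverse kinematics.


Given: L1 = 2, L2 = 8, target (x, y) = (8, 0)
Using cos(theta2) = (x^2 + y^2 - L1^2 - L2^2) / (2*L1*L2)
x^2 + y^2 = 8^2 + 0 = 64
L1^2 + L2^2 = 4 + 64 = 68
Numerator = 64 - 68 = -4
Denominator = 2*2*8 = 32
cos(theta2) = -4/32 = -1/8

-1/8


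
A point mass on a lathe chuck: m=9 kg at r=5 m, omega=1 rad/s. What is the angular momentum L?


Given: m = 9 kg, r = 5 m, omega = 1 rad/s
For a point mass: I = m*r^2
I = 9*5^2 = 9*25 = 225
L = I*omega = 225*1
L = 225 kg*m^2/s

225 kg*m^2/s


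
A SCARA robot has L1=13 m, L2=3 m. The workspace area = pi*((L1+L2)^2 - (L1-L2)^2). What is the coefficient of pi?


Given: L1 = 13, L2 = 3
(L1+L2)^2 = (16)^2 = 256
(L1-L2)^2 = (10)^2 = 100
Difference = 256 - 100 = 156
This equals 4*L1*L2 = 4*13*3 = 156
Workspace area = 156*pi

156


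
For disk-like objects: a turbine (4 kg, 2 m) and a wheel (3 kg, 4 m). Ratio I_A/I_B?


Given: M1=4 kg, R1=2 m, M2=3 kg, R2=4 m
For a disk: I = (1/2)*M*R^2, so I_A/I_B = (M1*R1^2)/(M2*R2^2)
M1*R1^2 = 4*4 = 16
M2*R2^2 = 3*16 = 48
I_A/I_B = 16/48 = 1/3

1/3


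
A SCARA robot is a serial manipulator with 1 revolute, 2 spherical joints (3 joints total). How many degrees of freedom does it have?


Given: serial robot with 1 revolute, 2 spherical joints
DOF contribution per joint type: revolute=1, prismatic=1, spherical=3, fixed=0
DOF = 1*1 + 2*3
DOF = 7

7


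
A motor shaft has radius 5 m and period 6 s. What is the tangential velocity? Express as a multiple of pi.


Given: radius r = 5 m, period T = 6 s
Using v = 2*pi*r / T
v = 2*pi*5 / 6
v = 10*pi / 6
v = 5/3*pi m/s

5/3*pi m/s


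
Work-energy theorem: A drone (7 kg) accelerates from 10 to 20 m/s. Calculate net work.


Given: m = 7 kg, v0 = 10 m/s, v = 20 m/s
Using W = (1/2)*m*(v^2 - v0^2)
v^2 = 20^2 = 400
v0^2 = 10^2 = 100
v^2 - v0^2 = 400 - 100 = 300
W = (1/2)*7*300 = 1050 J

1050 J


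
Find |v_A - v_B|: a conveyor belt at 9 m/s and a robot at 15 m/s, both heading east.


Given: v_A = 9 m/s east, v_B = 15 m/s east
Both move in the same direction; relative speed = |v_A - v_B|
|9 - 15| = |-6|
= 6 m/s

6 m/s


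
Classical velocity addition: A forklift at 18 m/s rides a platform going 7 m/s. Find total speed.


Given: object velocity = 18 m/s, platform velocity = 7 m/s (same direction)
Using classical velocity addition: v_total = v_object + v_platform
v_total = 18 + 7
v_total = 25 m/s

25 m/s


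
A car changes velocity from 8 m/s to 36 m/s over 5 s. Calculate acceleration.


Given: initial velocity v0 = 8 m/s, final velocity v = 36 m/s, time t = 5 s
Using a = (v - v0) / t
a = (36 - 8) / 5
a = 28 / 5
a = 28/5 m/s^2

28/5 m/s^2


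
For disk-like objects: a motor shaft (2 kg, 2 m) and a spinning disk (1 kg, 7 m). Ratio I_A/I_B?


Given: M1=2 kg, R1=2 m, M2=1 kg, R2=7 m
For a disk: I = (1/2)*M*R^2, so I_A/I_B = (M1*R1^2)/(M2*R2^2)
M1*R1^2 = 2*4 = 8
M2*R2^2 = 1*49 = 49
I_A/I_B = 8/49 = 8/49

8/49


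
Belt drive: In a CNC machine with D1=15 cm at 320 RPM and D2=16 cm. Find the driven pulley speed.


Given: D1 = 15 cm, w1 = 320 RPM, D2 = 16 cm
Using D1*w1 = D2*w2
w2 = D1*w1 / D2
w2 = 15*320 / 16
w2 = 4800 / 16
w2 = 300 RPM

300 RPM


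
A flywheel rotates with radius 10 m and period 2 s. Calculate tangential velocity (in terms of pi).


Given: radius r = 10 m, period T = 2 s
Using v = 2*pi*r / T
v = 2*pi*10 / 2
v = 20*pi / 2
v = 10*pi m/s

10*pi m/s


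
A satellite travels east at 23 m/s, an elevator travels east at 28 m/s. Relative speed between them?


Given: v_A = 23 m/s east, v_B = 28 m/s east
Both move in the same direction; relative speed = |v_A - v_B|
|23 - 28| = |-5|
= 5 m/s

5 m/s


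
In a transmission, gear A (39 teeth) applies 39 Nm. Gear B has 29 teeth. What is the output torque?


Given: N1 = 39, N2 = 29, T1 = 39 Nm
Using T2/T1 = N2/N1
T2 = T1 * N2 / N1
T2 = 39 * 29 / 39
T2 = 1131 / 39
T2 = 29 Nm

29 Nm


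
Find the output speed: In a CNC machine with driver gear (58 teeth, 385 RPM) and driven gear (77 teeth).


Given: N1 = 58 teeth, w1 = 385 RPM, N2 = 77 teeth
Using N1*w1 = N2*w2
w2 = N1*w1 / N2
w2 = 58*385 / 77
w2 = 22330 / 77
w2 = 290 RPM

290 RPM


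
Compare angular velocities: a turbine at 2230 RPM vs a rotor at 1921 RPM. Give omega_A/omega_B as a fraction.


Given: RPM_A = 2230, RPM_B = 1921
omega = 2*pi*RPM/60, so omega_A/omega_B = RPM_A / RPM_B
omega_A/omega_B = 2230 / 1921
omega_A/omega_B = 2230/1921

2230/1921


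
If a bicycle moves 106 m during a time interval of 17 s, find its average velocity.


Given: distance d = 106 m, time t = 17 s
Using v = d / t
v = 106 / 17
v = 106/17 m/s

106/17 m/s


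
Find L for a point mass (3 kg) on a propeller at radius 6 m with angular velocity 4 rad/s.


Given: m = 3 kg, r = 6 m, omega = 4 rad/s
For a point mass: I = m*r^2
I = 3*6^2 = 3*36 = 108
L = I*omega = 108*4
L = 432 kg*m^2/s

432 kg*m^2/s


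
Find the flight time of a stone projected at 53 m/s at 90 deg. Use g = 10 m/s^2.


Given: v0 = 53 m/s, theta = 90 deg, g = 10 m/s^2
sin(90) = 1
Using T = 2*v0*sin(theta) / g
T = 2*53*1 / 10
T = 106 / 10
T = 53/5 s

53/5 s


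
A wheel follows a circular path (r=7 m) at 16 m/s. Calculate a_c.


Given: v = 16 m/s, r = 7 m
Using a_c = v^2 / r
a_c = 16^2 / 7
a_c = 256 / 7
a_c = 256/7 m/s^2

256/7 m/s^2


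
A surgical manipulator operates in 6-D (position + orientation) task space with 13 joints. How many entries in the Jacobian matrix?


Given: task space dimension = 6, joints = 13
Jacobian is a 6 x 13 matrix
Total entries = rows * columns
Total = 6 * 13
Total = 78

78


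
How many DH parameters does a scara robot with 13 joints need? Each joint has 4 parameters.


Given: 13 joints, 4 DH parameters per joint (d, theta, a, alpha)
Total DH parameters = number_of_joints * 4
Total = 13 * 4
Total = 52

52


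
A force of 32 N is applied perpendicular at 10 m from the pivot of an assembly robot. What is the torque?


Given: F = 32 N, r = 10 m, angle = 90 deg (perpendicular)
Using tau = F * r * sin(90)
sin(90) = 1
tau = 32 * 10 * 1
tau = 320 Nm

320 Nm


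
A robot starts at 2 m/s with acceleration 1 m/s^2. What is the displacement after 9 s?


Given: v0 = 2 m/s, a = 1 m/s^2, t = 9 s
Using s = v0*t + (1/2)*a*t^2
s = 2*9 + (1/2)*1*9^2
s = 18 + (1/2)*81
s = 18 + 81/2
s = 117/2

117/2 m


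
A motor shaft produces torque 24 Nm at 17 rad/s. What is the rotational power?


Given: tau = 24 Nm, omega = 17 rad/s
Using P = tau * omega
P = 24 * 17
P = 408 W

408 W


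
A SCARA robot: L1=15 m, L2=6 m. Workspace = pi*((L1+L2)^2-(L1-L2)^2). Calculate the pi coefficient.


Given: L1 = 15, L2 = 6
(L1+L2)^2 = (21)^2 = 441
(L1-L2)^2 = (9)^2 = 81
Difference = 441 - 81 = 360
This equals 4*L1*L2 = 4*15*6 = 360
Workspace area = 360*pi

360


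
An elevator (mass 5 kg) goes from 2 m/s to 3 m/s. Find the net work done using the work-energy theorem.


Given: m = 5 kg, v0 = 2 m/s, v = 3 m/s
Using W = (1/2)*m*(v^2 - v0^2)
v^2 = 3^2 = 9
v0^2 = 2^2 = 4
v^2 - v0^2 = 9 - 4 = 5
W = (1/2)*5*5 = 25/2 J

25/2 J


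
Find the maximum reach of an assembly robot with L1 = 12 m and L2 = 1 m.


Given: L1 = 12 m, L2 = 1 m
For a 2-link planar arm, max reach = L1 + L2 (fully extended)
Max reach = 12 + 1
Max reach = 13 m

13 m


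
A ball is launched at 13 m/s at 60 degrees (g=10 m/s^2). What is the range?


Given: v0 = 13 m/s, theta = 60 deg, g = 10 m/s^2
sin(2*60) = sin(120) = sqrt(3)/2
Using R = v0^2 * sin(2*theta) / g
R = 13^2 * (sqrt(3)/2) / 10
R = 169 * sqrt(3) / 20
R = 169/20*sqrt(3) m

169/20*sqrt(3) m


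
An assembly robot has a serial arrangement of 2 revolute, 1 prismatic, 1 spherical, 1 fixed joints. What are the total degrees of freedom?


Given: serial robot with 2 revolute, 1 prismatic, 1 spherical, 1 fixed joints
DOF contribution per joint type: revolute=1, prismatic=1, spherical=3, fixed=0
DOF = 2*1 + 1*1 + 1*3 + 1*0
DOF = 6

6


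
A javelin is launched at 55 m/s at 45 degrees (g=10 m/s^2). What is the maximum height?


Given: v0 = 55 m/s, theta = 45 deg, g = 10 m/s^2
sin^2(45) = 1/2
Using H = v0^2 * sin^2(theta) / (2*g)
H = 55^2 * 1/2 / (2*10)
H = 3025 * 1/2 / 20
H = 3025/2 / 20
H = 605/8 m

605/8 m


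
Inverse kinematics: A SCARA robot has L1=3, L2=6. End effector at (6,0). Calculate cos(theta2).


Given: L1 = 3, L2 = 6, target (x, y) = (6, 0)
Using cos(theta2) = (x^2 + y^2 - L1^2 - L2^2) / (2*L1*L2)
x^2 + y^2 = 6^2 + 0 = 36
L1^2 + L2^2 = 9 + 36 = 45
Numerator = 36 - 45 = -9
Denominator = 2*3*6 = 36
cos(theta2) = -9/36 = -1/4

-1/4


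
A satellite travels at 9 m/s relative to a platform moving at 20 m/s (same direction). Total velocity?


Given: object velocity = 9 m/s, platform velocity = 20 m/s (same direction)
Using classical velocity addition: v_total = v_object + v_platform
v_total = 9 + 20
v_total = 29 m/s

29 m/s


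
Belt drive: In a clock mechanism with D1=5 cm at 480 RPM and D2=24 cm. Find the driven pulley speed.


Given: D1 = 5 cm, w1 = 480 RPM, D2 = 24 cm
Using D1*w1 = D2*w2
w2 = D1*w1 / D2
w2 = 5*480 / 24
w2 = 2400 / 24
w2 = 100 RPM

100 RPM


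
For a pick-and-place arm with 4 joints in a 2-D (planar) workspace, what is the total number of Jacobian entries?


Given: task space dimension = 2, joints = 4
Jacobian is a 2 x 4 matrix
Total entries = rows * columns
Total = 2 * 4
Total = 8

8


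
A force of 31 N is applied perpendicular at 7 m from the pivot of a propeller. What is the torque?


Given: F = 31 N, r = 7 m, angle = 90 deg (perpendicular)
Using tau = F * r * sin(90)
sin(90) = 1
tau = 31 * 7 * 1
tau = 217 Nm

217 Nm


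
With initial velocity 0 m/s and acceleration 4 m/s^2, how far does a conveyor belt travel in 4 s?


Given: v0 = 0 m/s, a = 4 m/s^2, t = 4 s
Using s = v0*t + (1/2)*a*t^2
s = 0*4 + (1/2)*4*4^2
s = 0 + (1/2)*64
s = 0 + 32
s = 32

32 m


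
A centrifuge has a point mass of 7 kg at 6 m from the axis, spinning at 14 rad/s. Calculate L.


Given: m = 7 kg, r = 6 m, omega = 14 rad/s
For a point mass: I = m*r^2
I = 7*6^2 = 7*36 = 252
L = I*omega = 252*14
L = 3528 kg*m^2/s

3528 kg*m^2/s


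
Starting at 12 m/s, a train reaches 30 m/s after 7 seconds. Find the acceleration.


Given: initial velocity v0 = 12 m/s, final velocity v = 30 m/s, time t = 7 s
Using a = (v - v0) / t
a = (30 - 12) / 7
a = 18 / 7
a = 18/7 m/s^2

18/7 m/s^2


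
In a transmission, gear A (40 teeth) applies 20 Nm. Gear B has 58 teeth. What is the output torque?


Given: N1 = 40, N2 = 58, T1 = 20 Nm
Using T2/T1 = N2/N1
T2 = T1 * N2 / N1
T2 = 20 * 58 / 40
T2 = 1160 / 40
T2 = 29 Nm

29 Nm


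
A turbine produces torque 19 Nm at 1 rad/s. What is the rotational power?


Given: tau = 19 Nm, omega = 1 rad/s
Using P = tau * omega
P = 19 * 1
P = 19 W

19 W


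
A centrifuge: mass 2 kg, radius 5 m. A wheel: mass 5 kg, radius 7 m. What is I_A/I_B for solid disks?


Given: M1=2 kg, R1=5 m, M2=5 kg, R2=7 m
For a disk: I = (1/2)*M*R^2, so I_A/I_B = (M1*R1^2)/(M2*R2^2)
M1*R1^2 = 2*25 = 50
M2*R2^2 = 5*49 = 245
I_A/I_B = 50/245 = 10/49

10/49


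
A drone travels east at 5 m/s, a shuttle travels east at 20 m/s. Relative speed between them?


Given: v_A = 5 m/s east, v_B = 20 m/s east
Both move in the same direction; relative speed = |v_A - v_B|
|5 - 20| = |-15|
= 15 m/s

15 m/s


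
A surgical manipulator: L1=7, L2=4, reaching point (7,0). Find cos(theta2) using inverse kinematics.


Given: L1 = 7, L2 = 4, target (x, y) = (7, 0)
Using cos(theta2) = (x^2 + y^2 - L1^2 - L2^2) / (2*L1*L2)
x^2 + y^2 = 7^2 + 0 = 49
L1^2 + L2^2 = 49 + 16 = 65
Numerator = 49 - 65 = -16
Denominator = 2*7*4 = 56
cos(theta2) = -16/56 = -2/7

-2/7


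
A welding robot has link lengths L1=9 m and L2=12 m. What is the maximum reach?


Given: L1 = 9 m, L2 = 12 m
For a 2-link planar arm, max reach = L1 + L2 (fully extended)
Max reach = 9 + 12
Max reach = 21 m

21 m


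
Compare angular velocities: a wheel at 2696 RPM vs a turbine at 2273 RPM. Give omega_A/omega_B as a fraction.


Given: RPM_A = 2696, RPM_B = 2273
omega = 2*pi*RPM/60, so omega_A/omega_B = RPM_A / RPM_B
omega_A/omega_B = 2696 / 2273
omega_A/omega_B = 2696/2273

2696/2273


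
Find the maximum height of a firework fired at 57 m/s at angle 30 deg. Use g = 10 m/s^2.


Given: v0 = 57 m/s, theta = 30 deg, g = 10 m/s^2
sin^2(30) = 1/4
Using H = v0^2 * sin^2(theta) / (2*g)
H = 57^2 * 1/4 / (2*10)
H = 3249 * 1/4 / 20
H = 3249/4 / 20
H = 3249/80 m

3249/80 m


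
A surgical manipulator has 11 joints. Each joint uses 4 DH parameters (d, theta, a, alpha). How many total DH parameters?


Given: 11 joints, 4 DH parameters per joint (d, theta, a, alpha)
Total DH parameters = number_of_joints * 4
Total = 11 * 4
Total = 44

44


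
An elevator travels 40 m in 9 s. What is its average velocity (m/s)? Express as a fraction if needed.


Given: distance d = 40 m, time t = 9 s
Using v = d / t
v = 40 / 9
v = 40/9 m/s

40/9 m/s


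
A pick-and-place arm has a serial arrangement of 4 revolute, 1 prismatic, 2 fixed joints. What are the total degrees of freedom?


Given: serial robot with 4 revolute, 1 prismatic, 2 fixed joints
DOF contribution per joint type: revolute=1, prismatic=1, spherical=3, fixed=0
DOF = 4*1 + 1*1 + 2*0
DOF = 5

5


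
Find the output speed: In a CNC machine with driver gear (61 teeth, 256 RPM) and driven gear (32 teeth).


Given: N1 = 61 teeth, w1 = 256 RPM, N2 = 32 teeth
Using N1*w1 = N2*w2
w2 = N1*w1 / N2
w2 = 61*256 / 32
w2 = 15616 / 32
w2 = 488 RPM

488 RPM


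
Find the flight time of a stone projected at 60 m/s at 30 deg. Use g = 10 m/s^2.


Given: v0 = 60 m/s, theta = 30 deg, g = 10 m/s^2
sin(30) = 1/2
Using T = 2*v0*sin(theta) / g
T = 2*60*1/2 / 10
T = 60 / 10
T = 6 s

6 s


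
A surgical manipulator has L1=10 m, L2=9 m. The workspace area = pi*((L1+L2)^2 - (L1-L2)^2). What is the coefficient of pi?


Given: L1 = 10, L2 = 9
(L1+L2)^2 = (19)^2 = 361
(L1-L2)^2 = (1)^2 = 1
Difference = 361 - 1 = 360
This equals 4*L1*L2 = 4*10*9 = 360
Workspace area = 360*pi

360


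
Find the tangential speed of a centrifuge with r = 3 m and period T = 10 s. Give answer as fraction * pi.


Given: radius r = 3 m, period T = 10 s
Using v = 2*pi*r / T
v = 2*pi*3 / 10
v = 6*pi / 10
v = 3/5*pi m/s

3/5*pi m/s


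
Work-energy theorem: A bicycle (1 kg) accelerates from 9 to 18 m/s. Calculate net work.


Given: m = 1 kg, v0 = 9 m/s, v = 18 m/s
Using W = (1/2)*m*(v^2 - v0^2)
v^2 = 18^2 = 324
v0^2 = 9^2 = 81
v^2 - v0^2 = 324 - 81 = 243
W = (1/2)*1*243 = 243/2 J

243/2 J


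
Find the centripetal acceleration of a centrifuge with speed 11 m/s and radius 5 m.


Given: v = 11 m/s, r = 5 m
Using a_c = v^2 / r
a_c = 11^2 / 5
a_c = 121 / 5
a_c = 121/5 m/s^2

121/5 m/s^2


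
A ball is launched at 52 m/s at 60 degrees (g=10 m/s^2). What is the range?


Given: v0 = 52 m/s, theta = 60 deg, g = 10 m/s^2
sin(2*60) = sin(120) = sqrt(3)/2
Using R = v0^2 * sin(2*theta) / g
R = 52^2 * (sqrt(3)/2) / 10
R = 2704 * sqrt(3) / 20
R = 676/5*sqrt(3) m

676/5*sqrt(3) m


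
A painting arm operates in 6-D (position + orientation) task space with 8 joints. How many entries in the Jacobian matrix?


Given: task space dimension = 6, joints = 8
Jacobian is a 6 x 8 matrix
Total entries = rows * columns
Total = 6 * 8
Total = 48

48


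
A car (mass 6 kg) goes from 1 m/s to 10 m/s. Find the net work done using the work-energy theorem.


Given: m = 6 kg, v0 = 1 m/s, v = 10 m/s
Using W = (1/2)*m*(v^2 - v0^2)
v^2 = 10^2 = 100
v0^2 = 1^2 = 1
v^2 - v0^2 = 100 - 1 = 99
W = (1/2)*6*99 = 297 J

297 J


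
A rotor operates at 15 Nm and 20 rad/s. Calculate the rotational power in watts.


Given: tau = 15 Nm, omega = 20 rad/s
Using P = tau * omega
P = 15 * 20
P = 300 W

300 W


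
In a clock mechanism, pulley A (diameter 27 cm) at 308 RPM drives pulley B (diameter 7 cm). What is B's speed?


Given: D1 = 27 cm, w1 = 308 RPM, D2 = 7 cm
Using D1*w1 = D2*w2
w2 = D1*w1 / D2
w2 = 27*308 / 7
w2 = 8316 / 7
w2 = 1188 RPM

1188 RPM


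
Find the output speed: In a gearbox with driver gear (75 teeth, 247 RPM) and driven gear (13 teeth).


Given: N1 = 75 teeth, w1 = 247 RPM, N2 = 13 teeth
Using N1*w1 = N2*w2
w2 = N1*w1 / N2
w2 = 75*247 / 13
w2 = 18525 / 13
w2 = 1425 RPM

1425 RPM


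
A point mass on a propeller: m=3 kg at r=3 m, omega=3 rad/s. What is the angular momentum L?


Given: m = 3 kg, r = 3 m, omega = 3 rad/s
For a point mass: I = m*r^2
I = 3*3^2 = 3*9 = 27
L = I*omega = 27*3
L = 81 kg*m^2/s

81 kg*m^2/s


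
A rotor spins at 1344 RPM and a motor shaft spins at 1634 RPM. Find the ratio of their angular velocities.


Given: RPM_A = 1344, RPM_B = 1634
omega = 2*pi*RPM/60, so omega_A/omega_B = RPM_A / RPM_B
omega_A/omega_B = 1344 / 1634
omega_A/omega_B = 672/817

672/817


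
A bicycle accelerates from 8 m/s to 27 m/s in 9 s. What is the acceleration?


Given: initial velocity v0 = 8 m/s, final velocity v = 27 m/s, time t = 9 s
Using a = (v - v0) / t
a = (27 - 8) / 9
a = 19 / 9
a = 19/9 m/s^2

19/9 m/s^2


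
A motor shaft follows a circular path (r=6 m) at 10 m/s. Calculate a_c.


Given: v = 10 m/s, r = 6 m
Using a_c = v^2 / r
a_c = 10^2 / 6
a_c = 100 / 6
a_c = 50/3 m/s^2

50/3 m/s^2


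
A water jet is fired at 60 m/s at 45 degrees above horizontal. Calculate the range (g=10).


Given: v0 = 60 m/s, theta = 45 deg, g = 10 m/s^2
sin(2*45) = sin(90) = 1
Using R = v0^2 * sin(2*theta) / g
R = 60^2 * 1 / 10
R = 3600 / 10
R = 360 m

360 m


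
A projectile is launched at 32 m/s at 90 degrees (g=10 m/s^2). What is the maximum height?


Given: v0 = 32 m/s, theta = 90 deg, g = 10 m/s^2
sin^2(90) = 1
Using H = v0^2 * sin^2(theta) / (2*g)
H = 32^2 * 1 / (2*10)
H = 1024 * 1 / 20
H = 1024 / 20
H = 256/5 m

256/5 m


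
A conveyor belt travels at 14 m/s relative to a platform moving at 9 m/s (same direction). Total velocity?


Given: object velocity = 14 m/s, platform velocity = 9 m/s (same direction)
Using classical velocity addition: v_total = v_object + v_platform
v_total = 14 + 9
v_total = 23 m/s

23 m/s


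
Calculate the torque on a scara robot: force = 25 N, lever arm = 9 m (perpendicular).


Given: F = 25 N, r = 9 m, angle = 90 deg (perpendicular)
Using tau = F * r * sin(90)
sin(90) = 1
tau = 25 * 9 * 1
tau = 225 Nm

225 Nm


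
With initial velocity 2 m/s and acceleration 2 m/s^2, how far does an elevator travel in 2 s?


Given: v0 = 2 m/s, a = 2 m/s^2, t = 2 s
Using s = v0*t + (1/2)*a*t^2
s = 2*2 + (1/2)*2*2^2
s = 4 + (1/2)*8
s = 4 + 4
s = 8

8 m


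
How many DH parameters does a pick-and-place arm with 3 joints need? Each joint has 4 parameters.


Given: 3 joints, 4 DH parameters per joint (d, theta, a, alpha)
Total DH parameters = number_of_joints * 4
Total = 3 * 4
Total = 12

12


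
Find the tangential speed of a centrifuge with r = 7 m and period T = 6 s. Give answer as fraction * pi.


Given: radius r = 7 m, period T = 6 s
Using v = 2*pi*r / T
v = 2*pi*7 / 6
v = 14*pi / 6
v = 7/3*pi m/s

7/3*pi m/s


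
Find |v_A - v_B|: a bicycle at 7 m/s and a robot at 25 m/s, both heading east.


Given: v_A = 7 m/s east, v_B = 25 m/s east
Both move in the same direction; relative speed = |v_A - v_B|
|7 - 25| = |-18|
= 18 m/s

18 m/s


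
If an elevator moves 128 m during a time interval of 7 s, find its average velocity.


Given: distance d = 128 m, time t = 7 s
Using v = d / t
v = 128 / 7
v = 128/7 m/s

128/7 m/s


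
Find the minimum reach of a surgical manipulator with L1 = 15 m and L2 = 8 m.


Given: L1 = 15 m, L2 = 8 m
For a 2-link planar arm, min reach = |L1 - L2| (second link folded back)
Min reach = |15 - 8|
Min reach = 7 m

7 m


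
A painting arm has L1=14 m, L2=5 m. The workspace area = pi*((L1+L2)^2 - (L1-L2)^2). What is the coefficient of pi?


Given: L1 = 14, L2 = 5
(L1+L2)^2 = (19)^2 = 361
(L1-L2)^2 = (9)^2 = 81
Difference = 361 - 81 = 280
This equals 4*L1*L2 = 4*14*5 = 280
Workspace area = 280*pi

280


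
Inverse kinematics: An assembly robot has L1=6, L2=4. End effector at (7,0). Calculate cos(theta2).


Given: L1 = 6, L2 = 4, target (x, y) = (7, 0)
Using cos(theta2) = (x^2 + y^2 - L1^2 - L2^2) / (2*L1*L2)
x^2 + y^2 = 7^2 + 0 = 49
L1^2 + L2^2 = 36 + 16 = 52
Numerator = 49 - 52 = -3
Denominator = 2*6*4 = 48
cos(theta2) = -3/48 = -1/16

-1/16


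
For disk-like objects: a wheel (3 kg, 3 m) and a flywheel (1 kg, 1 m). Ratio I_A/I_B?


Given: M1=3 kg, R1=3 m, M2=1 kg, R2=1 m
For a disk: I = (1/2)*M*R^2, so I_A/I_B = (M1*R1^2)/(M2*R2^2)
M1*R1^2 = 3*9 = 27
M2*R2^2 = 1*1 = 1
I_A/I_B = 27/1 = 27

27


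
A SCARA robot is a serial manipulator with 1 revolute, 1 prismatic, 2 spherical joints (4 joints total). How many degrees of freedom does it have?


Given: serial robot with 1 revolute, 1 prismatic, 2 spherical joints
DOF contribution per joint type: revolute=1, prismatic=1, spherical=3, fixed=0
DOF = 1*1 + 1*1 + 2*3
DOF = 8

8


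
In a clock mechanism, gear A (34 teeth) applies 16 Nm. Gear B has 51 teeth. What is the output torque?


Given: N1 = 34, N2 = 51, T1 = 16 Nm
Using T2/T1 = N2/N1
T2 = T1 * N2 / N1
T2 = 16 * 51 / 34
T2 = 816 / 34
T2 = 24 Nm

24 Nm


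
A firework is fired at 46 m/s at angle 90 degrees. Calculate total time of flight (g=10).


Given: v0 = 46 m/s, theta = 90 deg, g = 10 m/s^2
sin(90) = 1
Using T = 2*v0*sin(theta) / g
T = 2*46*1 / 10
T = 92 / 10
T = 46/5 s

46/5 s


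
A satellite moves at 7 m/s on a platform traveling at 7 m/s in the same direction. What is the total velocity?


Given: object velocity = 7 m/s, platform velocity = 7 m/s (same direction)
Using classical velocity addition: v_total = v_object + v_platform
v_total = 7 + 7
v_total = 14 m/s

14 m/s


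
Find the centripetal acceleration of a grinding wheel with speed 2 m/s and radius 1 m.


Given: v = 2 m/s, r = 1 m
Using a_c = v^2 / r
a_c = 2^2 / 1
a_c = 4 / 1
a_c = 4 m/s^2

4 m/s^2


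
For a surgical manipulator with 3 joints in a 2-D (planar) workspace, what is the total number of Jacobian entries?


Given: task space dimension = 2, joints = 3
Jacobian is a 2 x 3 matrix
Total entries = rows * columns
Total = 2 * 3
Total = 6

6


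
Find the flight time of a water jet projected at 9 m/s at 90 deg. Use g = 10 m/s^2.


Given: v0 = 9 m/s, theta = 90 deg, g = 10 m/s^2
sin(90) = 1
Using T = 2*v0*sin(theta) / g
T = 2*9*1 / 10
T = 18 / 10
T = 9/5 s

9/5 s


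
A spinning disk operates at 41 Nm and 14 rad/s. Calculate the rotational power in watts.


Given: tau = 41 Nm, omega = 14 rad/s
Using P = tau * omega
P = 41 * 14
P = 574 W

574 W


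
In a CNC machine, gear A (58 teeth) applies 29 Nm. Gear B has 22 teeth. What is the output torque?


Given: N1 = 58, N2 = 22, T1 = 29 Nm
Using T2/T1 = N2/N1
T2 = T1 * N2 / N1
T2 = 29 * 22 / 58
T2 = 638 / 58
T2 = 11 Nm

11 Nm


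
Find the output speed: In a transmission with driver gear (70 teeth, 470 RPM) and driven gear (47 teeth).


Given: N1 = 70 teeth, w1 = 470 RPM, N2 = 47 teeth
Using N1*w1 = N2*w2
w2 = N1*w1 / N2
w2 = 70*470 / 47
w2 = 32900 / 47
w2 = 700 RPM

700 RPM


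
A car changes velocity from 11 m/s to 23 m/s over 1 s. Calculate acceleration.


Given: initial velocity v0 = 11 m/s, final velocity v = 23 m/s, time t = 1 s
Using a = (v - v0) / t
a = (23 - 11) / 1
a = 12 / 1
a = 12 m/s^2

12 m/s^2


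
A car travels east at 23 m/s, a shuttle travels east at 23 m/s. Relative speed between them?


Given: v_A = 23 m/s east, v_B = 23 m/s east
Both move in the same direction; relative speed = |v_A - v_B|
|23 - 23| = |0|
= 0 m/s

0 m/s


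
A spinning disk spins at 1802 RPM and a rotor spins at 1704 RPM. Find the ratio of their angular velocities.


Given: RPM_A = 1802, RPM_B = 1704
omega = 2*pi*RPM/60, so omega_A/omega_B = RPM_A / RPM_B
omega_A/omega_B = 1802 / 1704
omega_A/omega_B = 901/852

901/852


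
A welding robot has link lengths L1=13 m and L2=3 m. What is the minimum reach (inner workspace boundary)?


Given: L1 = 13 m, L2 = 3 m
For a 2-link planar arm, min reach = |L1 - L2| (second link folded back)
Min reach = |13 - 3|
Min reach = 10 m

10 m


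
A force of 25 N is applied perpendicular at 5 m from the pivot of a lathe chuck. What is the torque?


Given: F = 25 N, r = 5 m, angle = 90 deg (perpendicular)
Using tau = F * r * sin(90)
sin(90) = 1
tau = 25 * 5 * 1
tau = 125 Nm

125 Nm


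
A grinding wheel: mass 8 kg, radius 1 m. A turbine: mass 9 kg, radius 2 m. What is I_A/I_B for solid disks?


Given: M1=8 kg, R1=1 m, M2=9 kg, R2=2 m
For a disk: I = (1/2)*M*R^2, so I_A/I_B = (M1*R1^2)/(M2*R2^2)
M1*R1^2 = 8*1 = 8
M2*R2^2 = 9*4 = 36
I_A/I_B = 8/36 = 2/9

2/9


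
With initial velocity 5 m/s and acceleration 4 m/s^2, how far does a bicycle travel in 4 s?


Given: v0 = 5 m/s, a = 4 m/s^2, t = 4 s
Using s = v0*t + (1/2)*a*t^2
s = 5*4 + (1/2)*4*4^2
s = 20 + (1/2)*64
s = 20 + 32
s = 52

52 m


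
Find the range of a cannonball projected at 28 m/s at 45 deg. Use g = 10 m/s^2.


Given: v0 = 28 m/s, theta = 45 deg, g = 10 m/s^2
sin(2*45) = sin(90) = 1
Using R = v0^2 * sin(2*theta) / g
R = 28^2 * 1 / 10
R = 784 / 10
R = 392/5 m

392/5 m


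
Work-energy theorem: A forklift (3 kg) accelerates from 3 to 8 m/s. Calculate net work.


Given: m = 3 kg, v0 = 3 m/s, v = 8 m/s
Using W = (1/2)*m*(v^2 - v0^2)
v^2 = 8^2 = 64
v0^2 = 3^2 = 9
v^2 - v0^2 = 64 - 9 = 55
W = (1/2)*3*55 = 165/2 J

165/2 J


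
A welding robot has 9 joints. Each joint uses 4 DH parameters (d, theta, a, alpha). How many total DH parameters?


Given: 9 joints, 4 DH parameters per joint (d, theta, a, alpha)
Total DH parameters = number_of_joints * 4
Total = 9 * 4
Total = 36

36


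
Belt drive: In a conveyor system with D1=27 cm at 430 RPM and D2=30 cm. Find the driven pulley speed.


Given: D1 = 27 cm, w1 = 430 RPM, D2 = 30 cm
Using D1*w1 = D2*w2
w2 = D1*w1 / D2
w2 = 27*430 / 30
w2 = 11610 / 30
w2 = 387 RPM

387 RPM


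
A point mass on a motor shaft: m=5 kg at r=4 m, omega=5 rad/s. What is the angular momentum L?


Given: m = 5 kg, r = 4 m, omega = 5 rad/s
For a point mass: I = m*r^2
I = 5*4^2 = 5*16 = 80
L = I*omega = 80*5
L = 400 kg*m^2/s

400 kg*m^2/s


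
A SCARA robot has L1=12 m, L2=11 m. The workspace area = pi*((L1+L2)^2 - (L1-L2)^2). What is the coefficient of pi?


Given: L1 = 12, L2 = 11
(L1+L2)^2 = (23)^2 = 529
(L1-L2)^2 = (1)^2 = 1
Difference = 529 - 1 = 528
This equals 4*L1*L2 = 4*12*11 = 528
Workspace area = 528*pi

528


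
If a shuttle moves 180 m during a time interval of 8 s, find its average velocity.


Given: distance d = 180 m, time t = 8 s
Using v = d / t
v = 180 / 8
v = 45/2 m/s

45/2 m/s


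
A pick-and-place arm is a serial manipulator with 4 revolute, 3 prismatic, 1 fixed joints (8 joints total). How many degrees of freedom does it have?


Given: serial robot with 4 revolute, 3 prismatic, 1 fixed joints
DOF contribution per joint type: revolute=1, prismatic=1, spherical=3, fixed=0
DOF = 4*1 + 3*1 + 1*0
DOF = 7

7


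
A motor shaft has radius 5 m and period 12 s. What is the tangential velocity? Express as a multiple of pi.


Given: radius r = 5 m, period T = 12 s
Using v = 2*pi*r / T
v = 2*pi*5 / 12
v = 10*pi / 12
v = 5/6*pi m/s

5/6*pi m/s


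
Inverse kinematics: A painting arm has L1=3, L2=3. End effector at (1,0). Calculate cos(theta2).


Given: L1 = 3, L2 = 3, target (x, y) = (1, 0)
Using cos(theta2) = (x^2 + y^2 - L1^2 - L2^2) / (2*L1*L2)
x^2 + y^2 = 1^2 + 0 = 1
L1^2 + L2^2 = 9 + 9 = 18
Numerator = 1 - 18 = -17
Denominator = 2*3*3 = 18
cos(theta2) = -17/18 = -17/18

-17/18


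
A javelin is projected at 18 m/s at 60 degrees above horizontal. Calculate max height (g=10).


Given: v0 = 18 m/s, theta = 60 deg, g = 10 m/s^2
sin^2(60) = 3/4
Using H = v0^2 * sin^2(theta) / (2*g)
H = 18^2 * 3/4 / (2*10)
H = 324 * 3/4 / 20
H = 243 / 20
H = 243/20 m

243/20 m


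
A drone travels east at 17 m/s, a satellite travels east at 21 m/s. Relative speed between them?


Given: v_A = 17 m/s east, v_B = 21 m/s east
Both move in the same direction; relative speed = |v_A - v_B|
|17 - 21| = |-4|
= 4 m/s

4 m/s


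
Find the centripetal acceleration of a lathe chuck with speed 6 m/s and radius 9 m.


Given: v = 6 m/s, r = 9 m
Using a_c = v^2 / r
a_c = 6^2 / 9
a_c = 36 / 9
a_c = 4 m/s^2

4 m/s^2


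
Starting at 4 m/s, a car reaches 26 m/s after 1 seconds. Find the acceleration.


Given: initial velocity v0 = 4 m/s, final velocity v = 26 m/s, time t = 1 s
Using a = (v - v0) / t
a = (26 - 4) / 1
a = 22 / 1
a = 22 m/s^2

22 m/s^2


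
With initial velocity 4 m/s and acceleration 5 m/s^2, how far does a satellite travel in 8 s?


Given: v0 = 4 m/s, a = 5 m/s^2, t = 8 s
Using s = v0*t + (1/2)*a*t^2
s = 4*8 + (1/2)*5*8^2
s = 32 + (1/2)*320
s = 32 + 160
s = 192

192 m


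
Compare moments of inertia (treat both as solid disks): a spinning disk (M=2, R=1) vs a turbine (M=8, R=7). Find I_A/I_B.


Given: M1=2 kg, R1=1 m, M2=8 kg, R2=7 m
For a disk: I = (1/2)*M*R^2, so I_A/I_B = (M1*R1^2)/(M2*R2^2)
M1*R1^2 = 2*1 = 2
M2*R2^2 = 8*49 = 392
I_A/I_B = 2/392 = 1/196

1/196


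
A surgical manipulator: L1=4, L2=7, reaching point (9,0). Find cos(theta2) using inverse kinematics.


Given: L1 = 4, L2 = 7, target (x, y) = (9, 0)
Using cos(theta2) = (x^2 + y^2 - L1^2 - L2^2) / (2*L1*L2)
x^2 + y^2 = 9^2 + 0 = 81
L1^2 + L2^2 = 16 + 49 = 65
Numerator = 81 - 65 = 16
Denominator = 2*4*7 = 56
cos(theta2) = 16/56 = 2/7

2/7


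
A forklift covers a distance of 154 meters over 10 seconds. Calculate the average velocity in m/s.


Given: distance d = 154 m, time t = 10 s
Using v = d / t
v = 154 / 10
v = 77/5 m/s

77/5 m/s


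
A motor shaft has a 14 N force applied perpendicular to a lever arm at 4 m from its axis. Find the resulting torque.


Given: F = 14 N, r = 4 m, angle = 90 deg (perpendicular)
Using tau = F * r * sin(90)
sin(90) = 1
tau = 14 * 4 * 1
tau = 56 Nm

56 Nm


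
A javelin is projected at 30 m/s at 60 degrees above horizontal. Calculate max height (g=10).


Given: v0 = 30 m/s, theta = 60 deg, g = 10 m/s^2
sin^2(60) = 3/4
Using H = v0^2 * sin^2(theta) / (2*g)
H = 30^2 * 3/4 / (2*10)
H = 900 * 3/4 / 20
H = 675 / 20
H = 135/4 m

135/4 m


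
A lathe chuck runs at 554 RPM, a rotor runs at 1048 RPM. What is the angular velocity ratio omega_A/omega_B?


Given: RPM_A = 554, RPM_B = 1048
omega = 2*pi*RPM/60, so omega_A/omega_B = RPM_A / RPM_B
omega_A/omega_B = 554 / 1048
omega_A/omega_B = 277/524

277/524


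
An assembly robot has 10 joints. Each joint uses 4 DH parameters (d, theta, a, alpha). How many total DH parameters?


Given: 10 joints, 4 DH parameters per joint (d, theta, a, alpha)
Total DH parameters = number_of_joints * 4
Total = 10 * 4
Total = 40

40


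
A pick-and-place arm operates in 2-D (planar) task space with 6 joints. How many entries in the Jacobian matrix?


Given: task space dimension = 2, joints = 6
Jacobian is a 2 x 6 matrix
Total entries = rows * columns
Total = 2 * 6
Total = 12

12


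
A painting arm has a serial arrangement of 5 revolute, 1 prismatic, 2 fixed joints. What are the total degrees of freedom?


Given: serial robot with 5 revolute, 1 prismatic, 2 fixed joints
DOF contribution per joint type: revolute=1, prismatic=1, spherical=3, fixed=0
DOF = 5*1 + 1*1 + 2*0
DOF = 6

6


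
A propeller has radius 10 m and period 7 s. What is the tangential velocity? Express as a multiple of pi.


Given: radius r = 10 m, period T = 7 s
Using v = 2*pi*r / T
v = 2*pi*10 / 7
v = 20*pi / 7
v = 20/7*pi m/s

20/7*pi m/s


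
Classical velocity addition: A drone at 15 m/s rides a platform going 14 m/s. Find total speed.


Given: object velocity = 15 m/s, platform velocity = 14 m/s (same direction)
Using classical velocity addition: v_total = v_object + v_platform
v_total = 15 + 14
v_total = 29 m/s

29 m/s


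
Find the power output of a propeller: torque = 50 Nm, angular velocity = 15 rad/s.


Given: tau = 50 Nm, omega = 15 rad/s
Using P = tau * omega
P = 50 * 15
P = 750 W

750 W


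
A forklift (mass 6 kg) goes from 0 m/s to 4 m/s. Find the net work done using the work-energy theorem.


Given: m = 6 kg, v0 = 0 m/s, v = 4 m/s
Using W = (1/2)*m*(v^2 - v0^2)
v^2 = 4^2 = 16
v0^2 = 0^2 = 0
v^2 - v0^2 = 16 - 0 = 16
W = (1/2)*6*16 = 48 J

48 J


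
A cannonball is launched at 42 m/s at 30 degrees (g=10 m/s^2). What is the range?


Given: v0 = 42 m/s, theta = 30 deg, g = 10 m/s^2
sin(2*30) = sin(60) = sqrt(3)/2
Using R = v0^2 * sin(2*theta) / g
R = 42^2 * (sqrt(3)/2) / 10
R = 1764 * sqrt(3) / 20
R = 441/5*sqrt(3) m

441/5*sqrt(3) m


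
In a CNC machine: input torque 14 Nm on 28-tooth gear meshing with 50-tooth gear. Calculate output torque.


Given: N1 = 28, N2 = 50, T1 = 14 Nm
Using T2/T1 = N2/N1
T2 = T1 * N2 / N1
T2 = 14 * 50 / 28
T2 = 700 / 28
T2 = 25 Nm

25 Nm


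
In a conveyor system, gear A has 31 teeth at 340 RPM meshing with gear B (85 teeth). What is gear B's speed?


Given: N1 = 31 teeth, w1 = 340 RPM, N2 = 85 teeth
Using N1*w1 = N2*w2
w2 = N1*w1 / N2
w2 = 31*340 / 85
w2 = 10540 / 85
w2 = 124 RPM

124 RPM


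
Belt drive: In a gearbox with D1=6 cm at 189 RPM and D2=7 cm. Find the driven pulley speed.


Given: D1 = 6 cm, w1 = 189 RPM, D2 = 7 cm
Using D1*w1 = D2*w2
w2 = D1*w1 / D2
w2 = 6*189 / 7
w2 = 1134 / 7
w2 = 162 RPM

162 RPM


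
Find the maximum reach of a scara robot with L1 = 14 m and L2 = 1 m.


Given: L1 = 14 m, L2 = 1 m
For a 2-link planar arm, max reach = L1 + L2 (fully extended)
Max reach = 14 + 1
Max reach = 15 m

15 m
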